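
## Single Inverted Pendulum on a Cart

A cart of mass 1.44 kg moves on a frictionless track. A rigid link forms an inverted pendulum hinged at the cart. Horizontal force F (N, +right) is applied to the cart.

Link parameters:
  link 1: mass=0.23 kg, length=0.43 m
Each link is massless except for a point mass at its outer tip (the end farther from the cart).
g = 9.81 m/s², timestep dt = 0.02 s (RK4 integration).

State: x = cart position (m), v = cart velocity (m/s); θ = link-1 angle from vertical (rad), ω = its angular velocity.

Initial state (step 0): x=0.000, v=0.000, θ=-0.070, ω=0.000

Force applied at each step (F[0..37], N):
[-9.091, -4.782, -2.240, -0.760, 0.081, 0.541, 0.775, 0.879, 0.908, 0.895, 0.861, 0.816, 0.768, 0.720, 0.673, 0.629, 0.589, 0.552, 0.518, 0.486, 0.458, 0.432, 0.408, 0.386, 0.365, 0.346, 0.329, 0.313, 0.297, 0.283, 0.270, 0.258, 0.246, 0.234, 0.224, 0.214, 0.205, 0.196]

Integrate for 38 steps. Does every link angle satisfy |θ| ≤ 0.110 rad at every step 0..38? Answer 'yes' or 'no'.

Answer: yes

Derivation:
apply F[0]=-9.091 → step 1: x=-0.001, v=-0.124, θ=-0.067, ω=0.256
apply F[1]=-4.782 → step 2: x=-0.004, v=-0.188, θ=-0.061, ω=0.376
apply F[2]=-2.240 → step 3: x=-0.008, v=-0.218, θ=-0.053, ω=0.418
apply F[3]=-0.760 → step 4: x=-0.013, v=-0.227, θ=-0.045, ω=0.417
apply F[4]=+0.081 → step 5: x=-0.017, v=-0.224, θ=-0.037, ω=0.393
apply F[5]=+0.541 → step 6: x=-0.022, v=-0.216, θ=-0.029, ω=0.358
apply F[6]=+0.775 → step 7: x=-0.026, v=-0.204, θ=-0.022, ω=0.319
apply F[7]=+0.879 → step 8: x=-0.030, v=-0.191, θ=-0.017, ω=0.280
apply F[8]=+0.908 → step 9: x=-0.034, v=-0.178, θ=-0.011, ω=0.244
apply F[9]=+0.895 → step 10: x=-0.037, v=-0.166, θ=-0.007, ω=0.210
apply F[10]=+0.861 → step 11: x=-0.040, v=-0.154, θ=-0.003, ω=0.180
apply F[11]=+0.816 → step 12: x=-0.043, v=-0.142, θ=0.000, ω=0.153
apply F[12]=+0.768 → step 13: x=-0.046, v=-0.132, θ=0.003, ω=0.129
apply F[13]=+0.720 → step 14: x=-0.048, v=-0.122, θ=0.006, ω=0.108
apply F[14]=+0.673 → step 15: x=-0.051, v=-0.113, θ=0.008, ω=0.090
apply F[15]=+0.629 → step 16: x=-0.053, v=-0.104, θ=0.009, ω=0.074
apply F[16]=+0.589 → step 17: x=-0.055, v=-0.096, θ=0.011, ω=0.060
apply F[17]=+0.552 → step 18: x=-0.057, v=-0.089, θ=0.012, ω=0.049
apply F[18]=+0.518 → step 19: x=-0.059, v=-0.082, θ=0.013, ω=0.038
apply F[19]=+0.486 → step 20: x=-0.060, v=-0.076, θ=0.013, ω=0.029
apply F[20]=+0.458 → step 21: x=-0.062, v=-0.070, θ=0.014, ω=0.022
apply F[21]=+0.432 → step 22: x=-0.063, v=-0.064, θ=0.014, ω=0.015
apply F[22]=+0.408 → step 23: x=-0.064, v=-0.059, θ=0.014, ω=0.010
apply F[23]=+0.386 → step 24: x=-0.065, v=-0.054, θ=0.015, ω=0.005
apply F[24]=+0.365 → step 25: x=-0.066, v=-0.050, θ=0.015, ω=0.001
apply F[25]=+0.346 → step 26: x=-0.067, v=-0.045, θ=0.015, ω=-0.003
apply F[26]=+0.329 → step 27: x=-0.068, v=-0.041, θ=0.014, ω=-0.006
apply F[27]=+0.313 → step 28: x=-0.069, v=-0.037, θ=0.014, ω=-0.008
apply F[28]=+0.297 → step 29: x=-0.070, v=-0.034, θ=0.014, ω=-0.010
apply F[29]=+0.283 → step 30: x=-0.070, v=-0.030, θ=0.014, ω=-0.012
apply F[30]=+0.270 → step 31: x=-0.071, v=-0.027, θ=0.014, ω=-0.013
apply F[31]=+0.258 → step 32: x=-0.071, v=-0.024, θ=0.013, ω=-0.015
apply F[32]=+0.246 → step 33: x=-0.072, v=-0.021, θ=0.013, ω=-0.015
apply F[33]=+0.234 → step 34: x=-0.072, v=-0.018, θ=0.013, ω=-0.016
apply F[34]=+0.224 → step 35: x=-0.073, v=-0.015, θ=0.012, ω=-0.017
apply F[35]=+0.214 → step 36: x=-0.073, v=-0.012, θ=0.012, ω=-0.017
apply F[36]=+0.205 → step 37: x=-0.073, v=-0.010, θ=0.012, ω=-0.017
apply F[37]=+0.196 → step 38: x=-0.073, v=-0.008, θ=0.011, ω=-0.018
Max |angle| over trajectory = 0.070 rad; bound = 0.110 → within bound.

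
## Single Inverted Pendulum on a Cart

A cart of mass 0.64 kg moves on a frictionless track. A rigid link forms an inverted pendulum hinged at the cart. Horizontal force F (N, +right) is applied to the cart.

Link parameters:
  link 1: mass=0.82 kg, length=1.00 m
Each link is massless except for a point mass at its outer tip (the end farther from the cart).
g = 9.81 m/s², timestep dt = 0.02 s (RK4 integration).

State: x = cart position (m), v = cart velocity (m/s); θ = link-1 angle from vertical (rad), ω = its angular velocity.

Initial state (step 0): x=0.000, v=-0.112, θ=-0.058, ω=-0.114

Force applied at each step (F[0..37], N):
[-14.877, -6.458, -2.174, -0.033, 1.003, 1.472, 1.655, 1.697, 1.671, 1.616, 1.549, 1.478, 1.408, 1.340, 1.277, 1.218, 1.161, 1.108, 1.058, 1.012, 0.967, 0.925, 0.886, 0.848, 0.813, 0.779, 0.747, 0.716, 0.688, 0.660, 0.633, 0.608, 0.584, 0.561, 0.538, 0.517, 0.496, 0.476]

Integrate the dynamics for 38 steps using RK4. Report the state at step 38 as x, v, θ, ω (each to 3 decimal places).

apply F[0]=-14.877 → step 1: x=-0.007, v=-0.561, θ=-0.056, ω=0.323
apply F[1]=-6.458 → step 2: x=-0.020, v=-0.749, θ=-0.048, ω=0.500
apply F[2]=-2.174 → step 3: x=-0.035, v=-0.806, θ=-0.037, ω=0.549
apply F[3]=-0.033 → step 4: x=-0.051, v=-0.800, θ=-0.026, ω=0.536
apply F[4]=+1.003 → step 5: x=-0.067, v=-0.763, θ=-0.016, ω=0.496
apply F[5]=+1.472 → step 6: x=-0.082, v=-0.714, θ=-0.007, ω=0.445
apply F[6]=+1.655 → step 7: x=-0.096, v=-0.662, θ=0.002, ω=0.392
apply F[7]=+1.697 → step 8: x=-0.108, v=-0.610, θ=0.009, ω=0.341
apply F[8]=+1.671 → step 9: x=-0.120, v=-0.561, θ=0.015, ω=0.295
apply F[9]=+1.616 → step 10: x=-0.131, v=-0.515, θ=0.021, ω=0.252
apply F[10]=+1.549 → step 11: x=-0.141, v=-0.473, θ=0.026, ω=0.214
apply F[11]=+1.478 → step 12: x=-0.150, v=-0.433, θ=0.029, ω=0.181
apply F[12]=+1.408 → step 13: x=-0.158, v=-0.397, θ=0.033, ω=0.151
apply F[13]=+1.340 → step 14: x=-0.166, v=-0.364, θ=0.036, ω=0.124
apply F[14]=+1.277 → step 15: x=-0.173, v=-0.333, θ=0.038, ω=0.101
apply F[15]=+1.218 → step 16: x=-0.179, v=-0.305, θ=0.040, ω=0.080
apply F[16]=+1.161 → step 17: x=-0.185, v=-0.279, θ=0.041, ω=0.062
apply F[17]=+1.108 → step 18: x=-0.190, v=-0.255, θ=0.042, ω=0.046
apply F[18]=+1.058 → step 19: x=-0.195, v=-0.233, θ=0.043, ω=0.032
apply F[19]=+1.012 → step 20: x=-0.199, v=-0.212, θ=0.043, ω=0.020
apply F[20]=+0.967 → step 21: x=-0.204, v=-0.193, θ=0.044, ω=0.009
apply F[21]=+0.925 → step 22: x=-0.207, v=-0.175, θ=0.044, ω=-0.000
apply F[22]=+0.886 → step 23: x=-0.211, v=-0.158, θ=0.044, ω=-0.008
apply F[23]=+0.848 → step 24: x=-0.214, v=-0.143, θ=0.043, ω=-0.015
apply F[24]=+0.813 → step 25: x=-0.216, v=-0.128, θ=0.043, ω=-0.021
apply F[25]=+0.779 → step 26: x=-0.219, v=-0.114, θ=0.043, ω=-0.027
apply F[26]=+0.747 → step 27: x=-0.221, v=-0.102, θ=0.042, ω=-0.031
apply F[27]=+0.716 → step 28: x=-0.223, v=-0.090, θ=0.041, ω=-0.035
apply F[28]=+0.688 → step 29: x=-0.224, v=-0.079, θ=0.041, ω=-0.038
apply F[29]=+0.660 → step 30: x=-0.226, v=-0.068, θ=0.040, ω=-0.040
apply F[30]=+0.633 → step 31: x=-0.227, v=-0.058, θ=0.039, ω=-0.043
apply F[31]=+0.608 → step 32: x=-0.228, v=-0.049, θ=0.038, ω=-0.044
apply F[32]=+0.584 → step 33: x=-0.229, v=-0.040, θ=0.037, ω=-0.046
apply F[33]=+0.561 → step 34: x=-0.230, v=-0.032, θ=0.036, ω=-0.047
apply F[34]=+0.538 → step 35: x=-0.230, v=-0.024, θ=0.035, ω=-0.047
apply F[35]=+0.517 → step 36: x=-0.231, v=-0.017, θ=0.034, ω=-0.048
apply F[36]=+0.496 → step 37: x=-0.231, v=-0.010, θ=0.033, ω=-0.048
apply F[37]=+0.476 → step 38: x=-0.231, v=-0.003, θ=0.033, ω=-0.048

Answer: x=-0.231, v=-0.003, θ=0.033, ω=-0.048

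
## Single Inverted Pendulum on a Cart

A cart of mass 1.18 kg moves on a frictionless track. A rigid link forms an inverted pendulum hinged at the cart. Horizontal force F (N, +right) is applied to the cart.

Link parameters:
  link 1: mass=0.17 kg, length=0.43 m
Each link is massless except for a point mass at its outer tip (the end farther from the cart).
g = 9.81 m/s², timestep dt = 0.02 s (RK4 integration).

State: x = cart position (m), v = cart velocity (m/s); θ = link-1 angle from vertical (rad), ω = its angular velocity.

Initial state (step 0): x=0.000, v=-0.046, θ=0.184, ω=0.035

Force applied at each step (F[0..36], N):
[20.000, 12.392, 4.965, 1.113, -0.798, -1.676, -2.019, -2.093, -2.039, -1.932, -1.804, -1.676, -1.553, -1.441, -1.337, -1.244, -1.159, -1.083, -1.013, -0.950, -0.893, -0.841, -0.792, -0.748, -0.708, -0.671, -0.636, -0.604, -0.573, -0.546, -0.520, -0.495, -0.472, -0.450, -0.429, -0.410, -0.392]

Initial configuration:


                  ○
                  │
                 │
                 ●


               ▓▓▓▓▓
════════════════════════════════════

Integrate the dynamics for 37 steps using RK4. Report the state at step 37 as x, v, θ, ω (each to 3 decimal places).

apply F[0]=+20.000 → step 1: x=0.002, v=0.286, θ=0.178, ω=-0.643
apply F[1]=+12.392 → step 2: x=0.010, v=0.491, θ=0.161, ω=-1.034
apply F[2]=+4.965 → step 3: x=0.021, v=0.571, θ=0.139, ω=-1.150
apply F[3]=+1.113 → step 4: x=0.032, v=0.586, θ=0.117, ω=-1.127
apply F[4]=-0.798 → step 5: x=0.044, v=0.570, θ=0.095, ω=-1.041
apply F[5]=-1.676 → step 6: x=0.055, v=0.539, θ=0.075, ω=-0.932
apply F[6]=-2.019 → step 7: x=0.065, v=0.503, θ=0.058, ω=-0.818
apply F[7]=-2.093 → step 8: x=0.075, v=0.467, θ=0.042, ω=-0.709
apply F[8]=-2.039 → step 9: x=0.084, v=0.431, θ=0.029, ω=-0.611
apply F[9]=-1.932 → step 10: x=0.092, v=0.398, θ=0.018, ω=-0.522
apply F[10]=-1.804 → step 11: x=0.100, v=0.367, θ=0.008, ω=-0.444
apply F[11]=-1.676 → step 12: x=0.107, v=0.338, θ=0.000, ω=-0.376
apply F[12]=-1.553 → step 13: x=0.114, v=0.312, θ=-0.007, ω=-0.317
apply F[13]=-1.441 → step 14: x=0.120, v=0.288, θ=-0.013, ω=-0.265
apply F[14]=-1.337 → step 15: x=0.125, v=0.266, θ=-0.017, ω=-0.220
apply F[15]=-1.244 → step 16: x=0.130, v=0.245, θ=-0.021, ω=-0.181
apply F[16]=-1.159 → step 17: x=0.135, v=0.226, θ=-0.025, ω=-0.148
apply F[17]=-1.083 → step 18: x=0.139, v=0.208, θ=-0.027, ω=-0.119
apply F[18]=-1.013 → step 19: x=0.143, v=0.192, θ=-0.030, ω=-0.094
apply F[19]=-0.950 → step 20: x=0.147, v=0.177, θ=-0.031, ω=-0.072
apply F[20]=-0.893 → step 21: x=0.150, v=0.163, θ=-0.032, ω=-0.054
apply F[21]=-0.841 → step 22: x=0.154, v=0.149, θ=-0.033, ω=-0.038
apply F[22]=-0.792 → step 23: x=0.156, v=0.137, θ=-0.034, ω=-0.024
apply F[23]=-0.748 → step 24: x=0.159, v=0.125, θ=-0.034, ω=-0.012
apply F[24]=-0.708 → step 25: x=0.161, v=0.114, θ=-0.034, ω=-0.002
apply F[25]=-0.671 → step 26: x=0.164, v=0.104, θ=-0.034, ω=0.006
apply F[26]=-0.636 → step 27: x=0.166, v=0.094, θ=-0.034, ω=0.013
apply F[27]=-0.604 → step 28: x=0.167, v=0.085, θ=-0.034, ω=0.019
apply F[28]=-0.573 → step 29: x=0.169, v=0.076, θ=-0.033, ω=0.024
apply F[29]=-0.546 → step 30: x=0.170, v=0.068, θ=-0.033, ω=0.028
apply F[30]=-0.520 → step 31: x=0.172, v=0.060, θ=-0.032, ω=0.032
apply F[31]=-0.495 → step 32: x=0.173, v=0.052, θ=-0.032, ω=0.035
apply F[32]=-0.472 → step 33: x=0.174, v=0.045, θ=-0.031, ω=0.037
apply F[33]=-0.450 → step 34: x=0.175, v=0.038, θ=-0.030, ω=0.039
apply F[34]=-0.429 → step 35: x=0.175, v=0.032, θ=-0.029, ω=0.040
apply F[35]=-0.410 → step 36: x=0.176, v=0.026, θ=-0.029, ω=0.041
apply F[36]=-0.392 → step 37: x=0.176, v=0.020, θ=-0.028, ω=0.042

Answer: x=0.176, v=0.020, θ=-0.028, ω=0.042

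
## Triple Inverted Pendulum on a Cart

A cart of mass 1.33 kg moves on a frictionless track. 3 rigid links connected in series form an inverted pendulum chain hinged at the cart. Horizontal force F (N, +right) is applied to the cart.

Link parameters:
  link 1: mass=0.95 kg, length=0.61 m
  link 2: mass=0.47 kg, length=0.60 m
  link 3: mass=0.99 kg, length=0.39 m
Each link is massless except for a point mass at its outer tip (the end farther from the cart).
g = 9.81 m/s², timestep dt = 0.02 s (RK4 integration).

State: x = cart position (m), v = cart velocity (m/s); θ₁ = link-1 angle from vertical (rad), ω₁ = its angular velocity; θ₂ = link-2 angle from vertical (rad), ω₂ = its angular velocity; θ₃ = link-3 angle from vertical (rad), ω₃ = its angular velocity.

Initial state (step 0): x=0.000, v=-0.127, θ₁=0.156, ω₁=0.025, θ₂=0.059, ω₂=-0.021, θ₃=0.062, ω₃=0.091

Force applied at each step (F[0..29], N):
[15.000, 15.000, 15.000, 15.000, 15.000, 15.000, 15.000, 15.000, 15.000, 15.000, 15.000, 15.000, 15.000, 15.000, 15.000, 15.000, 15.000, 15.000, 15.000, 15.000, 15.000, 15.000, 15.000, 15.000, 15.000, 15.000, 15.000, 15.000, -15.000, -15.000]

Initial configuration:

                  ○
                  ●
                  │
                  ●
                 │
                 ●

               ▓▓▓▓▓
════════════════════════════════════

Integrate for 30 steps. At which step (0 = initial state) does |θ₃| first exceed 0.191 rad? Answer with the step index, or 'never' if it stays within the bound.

Answer: 14

Derivation:
apply F[0]=+15.000 → step 1: x=-0.001, v=0.038, θ₁=0.155, ω₁=-0.139, θ₂=0.058, ω₂=-0.113, θ₃=0.064, ω₃=0.099
apply F[1]=+15.000 → step 2: x=0.002, v=0.204, θ₁=0.150, ω₁=-0.308, θ₂=0.054, ω₂=-0.207, θ₃=0.066, ω₃=0.113
apply F[2]=+15.000 → step 3: x=0.007, v=0.373, θ₁=0.142, ω₁=-0.484, θ₂=0.049, ω₂=-0.304, θ₃=0.068, ω₃=0.139
apply F[3]=+15.000 → step 4: x=0.016, v=0.547, θ₁=0.131, ω₁=-0.674, θ₂=0.042, ω₂=-0.402, θ₃=0.072, ω₃=0.179
apply F[4]=+15.000 → step 5: x=0.029, v=0.726, θ₁=0.115, ω₁=-0.883, θ₂=0.033, ω₂=-0.502, θ₃=0.076, ω₃=0.236
apply F[5]=+15.000 → step 6: x=0.046, v=0.914, θ₁=0.095, ω₁=-1.117, θ₂=0.022, ω₂=-0.601, θ₃=0.081, ω₃=0.315
apply F[6]=+15.000 → step 7: x=0.066, v=1.111, θ₁=0.071, ω₁=-1.381, θ₂=0.009, ω₂=-0.699, θ₃=0.089, ω₃=0.415
apply F[7]=+15.000 → step 8: x=0.090, v=1.319, θ₁=0.040, ω₁=-1.681, θ₂=-0.006, ω₂=-0.791, θ₃=0.098, ω₃=0.536
apply F[8]=+15.000 → step 9: x=0.119, v=1.539, θ₁=0.003, ω₁=-2.021, θ₂=-0.022, ω₂=-0.872, θ₃=0.110, ω₃=0.670
apply F[9]=+15.000 → step 10: x=0.152, v=1.768, θ₁=-0.041, ω₁=-2.399, θ₂=-0.040, ω₂=-0.937, θ₃=0.125, ω₃=0.804
apply F[10]=+15.000 → step 11: x=0.189, v=2.004, θ₁=-0.093, ω₁=-2.808, θ₂=-0.060, ω₂=-0.978, θ₃=0.142, ω₃=0.915
apply F[11]=+15.000 → step 12: x=0.232, v=2.238, θ₁=-0.154, ω₁=-3.233, θ₂=-0.079, ω₂=-0.993, θ₃=0.161, ω₃=0.975
apply F[12]=+15.000 → step 13: x=0.279, v=2.462, θ₁=-0.222, ω₁=-3.652, θ₂=-0.099, ω₂=-0.985, θ₃=0.181, ω₃=0.955
apply F[13]=+15.000 → step 14: x=0.330, v=2.666, θ₁=-0.299, ω₁=-4.039, θ₂=-0.119, ω₂=-0.965, θ₃=0.199, ω₃=0.842
apply F[14]=+15.000 → step 15: x=0.385, v=2.842, θ₁=-0.384, ω₁=-4.375, θ₂=-0.138, ω₂=-0.952, θ₃=0.214, ω₃=0.636
apply F[15]=+15.000 → step 16: x=0.444, v=2.985, θ₁=-0.474, ω₁=-4.654, θ₂=-0.157, ω₂=-0.963, θ₃=0.224, ω₃=0.354
apply F[16]=+15.000 → step 17: x=0.505, v=3.096, θ₁=-0.569, ω₁=-4.876, θ₂=-0.177, ω₂=-1.012, θ₃=0.227, ω₃=0.019
apply F[17]=+15.000 → step 18: x=0.567, v=3.178, θ₁=-0.669, ω₁=-5.050, θ₂=-0.198, ω₂=-1.107, θ₃=0.224, ω₃=-0.347
apply F[18]=+15.000 → step 19: x=0.631, v=3.232, θ₁=-0.771, ω₁=-5.188, θ₂=-0.221, ω₂=-1.249, θ₃=0.213, ω₃=-0.729
apply F[19]=+15.000 → step 20: x=0.696, v=3.263, θ₁=-0.876, ω₁=-5.298, θ₂=-0.248, ω₂=-1.434, θ₃=0.195, ω₃=-1.117
apply F[20]=+15.000 → step 21: x=0.762, v=3.274, θ₁=-0.983, ω₁=-5.389, θ₂=-0.279, ω₂=-1.660, θ₃=0.169, ω₃=-1.507
apply F[21]=+15.000 → step 22: x=0.827, v=3.265, θ₁=-1.092, ω₁=-5.466, θ₂=-0.315, ω₂=-1.922, θ₃=0.135, ω₃=-1.900
apply F[22]=+15.000 → step 23: x=0.892, v=3.239, θ₁=-1.202, ω₁=-5.531, θ₂=-0.356, ω₂=-2.214, θ₃=0.093, ω₃=-2.299
apply F[23]=+15.000 → step 24: x=0.957, v=3.197, θ₁=-1.313, ω₁=-5.585, θ₂=-0.403, ω₂=-2.532, θ₃=0.043, ω₃=-2.709
apply F[24]=+15.000 → step 25: x=1.020, v=3.141, θ₁=-1.425, ω₁=-5.627, θ₂=-0.457, ω₂=-2.870, θ₃=-0.016, ω₃=-3.137
apply F[25]=+15.000 → step 26: x=1.082, v=3.072, θ₁=-1.538, ω₁=-5.654, θ₂=-0.518, ω₂=-3.226, θ₃=-0.083, ω₃=-3.592
apply F[26]=+15.000 → step 27: x=1.143, v=2.992, θ₁=-1.651, ω₁=-5.659, θ₂=-0.586, ω₂=-3.593, θ₃=-0.160, ω₃=-4.080
apply F[27]=+15.000 → step 28: x=1.202, v=2.903, θ₁=-1.764, ω₁=-5.634, θ₂=-0.662, ω₂=-3.967, θ₃=-0.247, ω₃=-4.611
apply F[28]=-15.000 → step 29: x=1.256, v=2.545, θ₁=-1.878, ω₁=-5.786, θ₂=-0.742, ω₂=-3.999, θ₃=-0.343, ω₃=-5.036
apply F[29]=-15.000 → step 30: x=1.304, v=2.167, θ₁=-1.995, ω₁=-5.964, θ₂=-0.822, ω₂=-4.075, θ₃=-0.448, ω₃=-5.485
|θ₃| = 0.199 > 0.191 first at step 14.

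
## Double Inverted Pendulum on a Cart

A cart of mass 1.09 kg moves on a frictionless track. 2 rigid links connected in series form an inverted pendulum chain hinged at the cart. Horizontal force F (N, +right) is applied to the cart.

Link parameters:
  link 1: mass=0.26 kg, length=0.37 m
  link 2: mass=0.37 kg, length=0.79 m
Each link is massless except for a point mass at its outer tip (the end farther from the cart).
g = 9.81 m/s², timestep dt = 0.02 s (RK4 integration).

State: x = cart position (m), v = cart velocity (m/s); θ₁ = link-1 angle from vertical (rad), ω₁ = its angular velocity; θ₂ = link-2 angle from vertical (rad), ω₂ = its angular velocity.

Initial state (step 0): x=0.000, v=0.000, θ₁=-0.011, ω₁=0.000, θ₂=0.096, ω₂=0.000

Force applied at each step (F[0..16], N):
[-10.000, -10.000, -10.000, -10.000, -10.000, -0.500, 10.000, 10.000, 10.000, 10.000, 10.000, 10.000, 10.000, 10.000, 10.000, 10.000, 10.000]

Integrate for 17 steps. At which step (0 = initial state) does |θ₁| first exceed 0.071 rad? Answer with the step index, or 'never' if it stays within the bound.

Answer: 5

Derivation:
apply F[0]=-10.000 → step 1: x=-0.002, v=-0.182, θ₁=-0.007, ω₁=0.409, θ₂=0.097, ω₂=0.063
apply F[1]=-10.000 → step 2: x=-0.007, v=-0.366, θ₁=0.005, ω₁=0.832, θ₂=0.098, ω₂=0.121
apply F[2]=-10.000 → step 3: x=-0.016, v=-0.551, θ₁=0.027, ω₁=1.281, θ₂=0.101, ω₂=0.168
apply F[3]=-10.000 → step 4: x=-0.029, v=-0.738, θ₁=0.057, ω₁=1.768, θ₂=0.105, ω₂=0.201
apply F[4]=-10.000 → step 5: x=-0.046, v=-0.928, θ₁=0.098, ω₁=2.303, θ₂=0.109, ω₂=0.215
apply F[5]=-0.500 → step 6: x=-0.065, v=-0.948, θ₁=0.145, ω₁=2.425, θ₂=0.114, ω₂=0.211
apply F[6]=+10.000 → step 7: x=-0.082, v=-0.782, θ₁=0.190, ω₁=2.108, θ₂=0.118, ω₂=0.182
apply F[7]=+10.000 → step 8: x=-0.096, v=-0.622, θ₁=0.230, ω₁=1.863, θ₂=0.121, ω₂=0.128
apply F[8]=+10.000 → step 9: x=-0.107, v=-0.467, θ₁=0.265, ω₁=1.682, θ₂=0.123, ω₂=0.050
apply F[9]=+10.000 → step 10: x=-0.115, v=-0.316, θ₁=0.297, ω₁=1.560, θ₂=0.123, ω₂=-0.048
apply F[10]=+10.000 → step 11: x=-0.120, v=-0.169, θ₁=0.328, ω₁=1.491, θ₂=0.120, ω₂=-0.167
apply F[11]=+10.000 → step 12: x=-0.122, v=-0.025, θ₁=0.357, ω₁=1.470, θ₂=0.116, ω₂=-0.305
apply F[12]=+10.000 → step 13: x=-0.121, v=0.117, θ₁=0.387, ω₁=1.494, θ₂=0.108, ω₂=-0.461
apply F[13]=+10.000 → step 14: x=-0.117, v=0.257, θ₁=0.417, ω₁=1.558, θ₂=0.097, ω₂=-0.634
apply F[14]=+10.000 → step 15: x=-0.110, v=0.396, θ₁=0.449, ω₁=1.658, θ₂=0.083, ω₂=-0.823
apply F[15]=+10.000 → step 16: x=-0.101, v=0.535, θ₁=0.484, ω₁=1.788, θ₂=0.064, ω₂=-1.025
apply F[16]=+10.000 → step 17: x=-0.089, v=0.674, θ₁=0.521, ω₁=1.939, θ₂=0.042, ω₂=-1.238
|θ₁| = 0.098 > 0.071 first at step 5.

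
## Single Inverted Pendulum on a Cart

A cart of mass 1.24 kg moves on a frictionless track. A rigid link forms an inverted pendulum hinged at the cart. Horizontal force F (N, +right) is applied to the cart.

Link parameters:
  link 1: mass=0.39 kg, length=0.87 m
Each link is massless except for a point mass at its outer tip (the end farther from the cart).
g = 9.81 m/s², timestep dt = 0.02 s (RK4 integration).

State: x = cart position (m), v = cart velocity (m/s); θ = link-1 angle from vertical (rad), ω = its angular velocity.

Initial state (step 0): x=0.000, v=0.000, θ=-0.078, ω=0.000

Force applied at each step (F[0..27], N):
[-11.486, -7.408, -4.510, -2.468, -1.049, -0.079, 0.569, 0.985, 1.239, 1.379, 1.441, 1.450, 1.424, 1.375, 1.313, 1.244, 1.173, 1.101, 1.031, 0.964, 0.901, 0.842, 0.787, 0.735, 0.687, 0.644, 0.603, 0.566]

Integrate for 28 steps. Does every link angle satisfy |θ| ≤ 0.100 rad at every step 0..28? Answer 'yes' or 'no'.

apply F[0]=-11.486 → step 1: x=-0.002, v=-0.180, θ=-0.076, ω=0.189
apply F[1]=-7.408 → step 2: x=-0.007, v=-0.295, θ=-0.071, ω=0.304
apply F[2]=-4.510 → step 3: x=-0.013, v=-0.363, θ=-0.064, ω=0.367
apply F[3]=-2.468 → step 4: x=-0.021, v=-0.400, θ=-0.057, ω=0.395
apply F[4]=-1.049 → step 5: x=-0.029, v=-0.413, θ=-0.049, ω=0.399
apply F[5]=-0.079 → step 6: x=-0.037, v=-0.412, θ=-0.041, ω=0.387
apply F[6]=+0.569 → step 7: x=-0.045, v=-0.400, θ=-0.034, ω=0.365
apply F[7]=+0.985 → step 8: x=-0.053, v=-0.383, θ=-0.027, ω=0.338
apply F[8]=+1.239 → step 9: x=-0.061, v=-0.361, θ=-0.020, ω=0.308
apply F[9]=+1.379 → step 10: x=-0.068, v=-0.338, θ=-0.014, ω=0.278
apply F[10]=+1.441 → step 11: x=-0.074, v=-0.314, θ=-0.009, ω=0.248
apply F[11]=+1.450 → step 12: x=-0.080, v=-0.290, θ=-0.004, ω=0.219
apply F[12]=+1.424 → step 13: x=-0.086, v=-0.267, θ=-0.000, ω=0.192
apply F[13]=+1.375 → step 14: x=-0.091, v=-0.245, θ=0.003, ω=0.167
apply F[14]=+1.313 → step 15: x=-0.095, v=-0.224, θ=0.007, ω=0.144
apply F[15]=+1.244 → step 16: x=-0.100, v=-0.205, θ=0.009, ω=0.123
apply F[16]=+1.173 → step 17: x=-0.104, v=-0.186, θ=0.011, ω=0.105
apply F[17]=+1.101 → step 18: x=-0.107, v=-0.169, θ=0.013, ω=0.088
apply F[18]=+1.031 → step 19: x=-0.110, v=-0.154, θ=0.015, ω=0.073
apply F[19]=+0.964 → step 20: x=-0.113, v=-0.139, θ=0.016, ω=0.060
apply F[20]=+0.901 → step 21: x=-0.116, v=-0.125, θ=0.017, ω=0.048
apply F[21]=+0.842 → step 22: x=-0.118, v=-0.113, θ=0.018, ω=0.038
apply F[22]=+0.787 → step 23: x=-0.121, v=-0.101, θ=0.019, ω=0.029
apply F[23]=+0.735 → step 24: x=-0.122, v=-0.091, θ=0.019, ω=0.021
apply F[24]=+0.687 → step 25: x=-0.124, v=-0.081, θ=0.020, ω=0.014
apply F[25]=+0.644 → step 26: x=-0.126, v=-0.072, θ=0.020, ω=0.008
apply F[26]=+0.603 → step 27: x=-0.127, v=-0.063, θ=0.020, ω=0.002
apply F[27]=+0.566 → step 28: x=-0.128, v=-0.055, θ=0.020, ω=-0.002
Max |angle| over trajectory = 0.078 rad; bound = 0.100 → within bound.

Answer: yes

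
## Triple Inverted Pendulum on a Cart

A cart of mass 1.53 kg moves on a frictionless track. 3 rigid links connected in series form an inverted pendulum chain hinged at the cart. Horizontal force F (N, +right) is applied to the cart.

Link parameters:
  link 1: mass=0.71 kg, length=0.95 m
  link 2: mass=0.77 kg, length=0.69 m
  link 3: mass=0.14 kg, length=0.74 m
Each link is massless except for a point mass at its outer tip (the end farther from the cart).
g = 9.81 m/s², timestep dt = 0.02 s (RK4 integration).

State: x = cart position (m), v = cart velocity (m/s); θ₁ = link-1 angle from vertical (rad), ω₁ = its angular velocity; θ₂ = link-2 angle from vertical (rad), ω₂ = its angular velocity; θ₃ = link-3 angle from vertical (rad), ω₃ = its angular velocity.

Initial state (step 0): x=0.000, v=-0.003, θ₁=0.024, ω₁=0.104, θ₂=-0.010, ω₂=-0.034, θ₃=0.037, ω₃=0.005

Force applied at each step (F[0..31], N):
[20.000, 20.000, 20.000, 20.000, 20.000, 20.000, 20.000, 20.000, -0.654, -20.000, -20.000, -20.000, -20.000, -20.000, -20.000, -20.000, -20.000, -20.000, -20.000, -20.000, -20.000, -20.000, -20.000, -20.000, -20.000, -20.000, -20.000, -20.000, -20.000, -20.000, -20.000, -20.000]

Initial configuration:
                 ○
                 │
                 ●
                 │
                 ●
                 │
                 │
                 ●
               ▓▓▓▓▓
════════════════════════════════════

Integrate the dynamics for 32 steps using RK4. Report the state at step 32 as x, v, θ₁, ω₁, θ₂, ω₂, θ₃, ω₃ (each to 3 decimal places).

Answer: x=0.118, v=-2.324, θ₁=-0.855, ω₁=-0.396, θ₂=1.085, ω₂=5.877, θ₃=0.196, ω₃=1.113

Derivation:
apply F[0]=+20.000 → step 1: x=0.003, v=0.253, θ₁=0.024, ω₁=-0.151, θ₂=-0.011, ω₂=-0.060, θ₃=0.037, ω₃=0.020
apply F[1]=+20.000 → step 2: x=0.010, v=0.510, θ₁=0.018, ω₁=-0.409, θ₂=-0.012, ω₂=-0.084, θ₃=0.038, ω₃=0.036
apply F[2]=+20.000 → step 3: x=0.023, v=0.769, θ₁=0.007, ω₁=-0.671, θ₂=-0.014, ω₂=-0.103, θ₃=0.039, ω₃=0.052
apply F[3]=+20.000 → step 4: x=0.041, v=1.031, θ₁=-0.009, ω₁=-0.943, θ₂=-0.016, ω₂=-0.115, θ₃=0.040, ω₃=0.068
apply F[4]=+20.000 → step 5: x=0.064, v=1.295, θ₁=-0.031, ω₁=-1.226, θ₂=-0.019, ω₂=-0.117, θ₃=0.041, ω₃=0.083
apply F[5]=+20.000 → step 6: x=0.093, v=1.564, θ₁=-0.058, ω₁=-1.522, θ₂=-0.021, ω₂=-0.108, θ₃=0.043, ω₃=0.098
apply F[6]=+20.000 → step 7: x=0.127, v=1.835, θ₁=-0.092, ω₁=-1.830, θ₂=-0.023, ω₂=-0.089, θ₃=0.045, ω₃=0.111
apply F[7]=+20.000 → step 8: x=0.166, v=2.106, θ₁=-0.131, ω₁=-2.147, θ₂=-0.025, ω₂=-0.065, θ₃=0.048, ω₃=0.121
apply F[8]=-0.654 → step 9: x=0.208, v=2.114, θ₁=-0.175, ω₁=-2.204, θ₂=-0.025, ω₂=-0.025, θ₃=0.050, ω₃=0.133
apply F[9]=-20.000 → step 10: x=0.248, v=1.883, θ₁=-0.217, ω₁=-2.039, θ₂=-0.025, ω₂=0.055, θ₃=0.053, ω₃=0.150
apply F[10]=-20.000 → step 11: x=0.284, v=1.661, θ₁=-0.257, ω₁=-1.905, θ₂=-0.023, ω₂=0.163, θ₃=0.056, ω₃=0.170
apply F[11]=-20.000 → step 12: x=0.315, v=1.448, θ₁=-0.294, ω₁=-1.800, θ₂=-0.019, ω₂=0.299, θ₃=0.060, ω₃=0.190
apply F[12]=-20.000 → step 13: x=0.342, v=1.242, θ₁=-0.329, ω₁=-1.721, θ₂=-0.011, ω₂=0.461, θ₃=0.064, ω₃=0.210
apply F[13]=-20.000 → step 14: x=0.365, v=1.042, θ₁=-0.363, ω₁=-1.665, θ₂=0.000, ω₂=0.647, θ₃=0.068, ω₃=0.229
apply F[14]=-20.000 → step 15: x=0.383, v=0.846, θ₁=-0.395, ω₁=-1.627, θ₂=0.015, ω₂=0.854, θ₃=0.073, ω₃=0.244
apply F[15]=-20.000 → step 16: x=0.398, v=0.654, θ₁=-0.428, ω₁=-1.605, θ₂=0.034, ω₂=1.080, θ₃=0.078, ω₃=0.256
apply F[16]=-20.000 → step 17: x=0.410, v=0.464, θ₁=-0.460, ω₁=-1.595, θ₂=0.058, ω₂=1.321, θ₃=0.083, ω₃=0.263
apply F[17]=-20.000 → step 18: x=0.417, v=0.274, θ₁=-0.492, ω₁=-1.591, θ₂=0.087, ω₂=1.575, θ₃=0.088, ω₃=0.265
apply F[18]=-20.000 → step 19: x=0.421, v=0.084, θ₁=-0.523, ω₁=-1.591, θ₂=0.121, ω₂=1.839, θ₃=0.094, ω₃=0.263
apply F[19]=-20.000 → step 20: x=0.420, v=-0.107, θ₁=-0.555, ω₁=-1.589, θ₂=0.161, ω₂=2.109, θ₃=0.099, ω₃=0.258
apply F[20]=-20.000 → step 21: x=0.416, v=-0.300, θ₁=-0.587, ω₁=-1.583, θ₂=0.206, ω₂=2.382, θ₃=0.104, ω₃=0.251
apply F[21]=-20.000 → step 22: x=0.408, v=-0.494, θ₁=-0.619, ω₁=-1.569, θ₂=0.256, ω₂=2.658, θ₃=0.109, ω₃=0.243
apply F[22]=-20.000 → step 23: x=0.396, v=-0.689, θ₁=-0.650, ω₁=-1.544, θ₂=0.312, ω₂=2.936, θ₃=0.114, ω₃=0.239
apply F[23]=-20.000 → step 24: x=0.381, v=-0.885, θ₁=-0.680, ω₁=-1.504, θ₂=0.374, ω₂=3.216, θ₃=0.119, ω₃=0.240
apply F[24]=-20.000 → step 25: x=0.361, v=-1.081, θ₁=-0.710, ω₁=-1.449, θ₂=0.441, ω₂=3.499, θ₃=0.123, ω₃=0.252
apply F[25]=-20.000 → step 26: x=0.337, v=-1.276, θ₁=-0.738, ω₁=-1.375, θ₂=0.514, ω₂=3.788, θ₃=0.129, ω₃=0.277
apply F[26]=-20.000 → step 27: x=0.310, v=-1.468, θ₁=-0.765, ω₁=-1.280, θ₂=0.592, ω₂=4.087, θ₃=0.135, ω₃=0.321
apply F[27]=-20.000 → step 28: x=0.279, v=-1.656, θ₁=-0.789, ω₁=-1.161, θ₂=0.677, ω₂=4.398, θ₃=0.142, ω₃=0.391
apply F[28]=-20.000 → step 29: x=0.244, v=-1.838, θ₁=-0.811, ω₁=-1.016, θ₂=0.768, ω₂=4.728, θ₃=0.151, ω₃=0.494
apply F[29]=-20.000 → step 30: x=0.205, v=-2.012, θ₁=-0.830, ω₁=-0.842, θ₂=0.866, ω₂=5.080, θ₃=0.162, ω₃=0.640
apply F[30]=-20.000 → step 31: x=0.163, v=-2.175, θ₁=-0.844, ω₁=-0.636, θ₂=0.972, ω₂=5.461, θ₃=0.176, ω₃=0.841
apply F[31]=-20.000 → step 32: x=0.118, v=-2.324, θ₁=-0.855, ω₁=-0.396, θ₂=1.085, ω₂=5.877, θ₃=0.196, ω₃=1.113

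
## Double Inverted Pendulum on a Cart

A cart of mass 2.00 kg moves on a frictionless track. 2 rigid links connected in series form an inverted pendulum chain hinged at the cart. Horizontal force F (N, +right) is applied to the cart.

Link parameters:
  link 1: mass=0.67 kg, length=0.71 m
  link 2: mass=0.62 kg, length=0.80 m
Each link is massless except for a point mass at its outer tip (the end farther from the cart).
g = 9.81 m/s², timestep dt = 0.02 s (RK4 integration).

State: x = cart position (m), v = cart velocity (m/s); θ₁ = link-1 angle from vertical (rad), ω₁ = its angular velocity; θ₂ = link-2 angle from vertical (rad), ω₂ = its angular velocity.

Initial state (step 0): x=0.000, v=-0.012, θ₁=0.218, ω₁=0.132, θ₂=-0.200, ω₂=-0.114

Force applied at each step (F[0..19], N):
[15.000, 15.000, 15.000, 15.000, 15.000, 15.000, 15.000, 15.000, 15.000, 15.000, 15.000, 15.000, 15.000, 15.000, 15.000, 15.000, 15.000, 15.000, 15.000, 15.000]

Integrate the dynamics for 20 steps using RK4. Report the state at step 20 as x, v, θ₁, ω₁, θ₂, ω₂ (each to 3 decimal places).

Answer: x=0.504, v=2.610, θ₁=0.085, ω₁=-1.700, θ₂=-1.034, ω₂=-3.991

Derivation:
apply F[0]=+15.000 → step 1: x=0.001, v=0.112, θ₁=0.220, ω₁=0.114, θ₂=-0.204, ω₂=-0.300
apply F[1]=+15.000 → step 2: x=0.004, v=0.235, θ₁=0.223, ω₁=0.097, θ₂=-0.212, ω₂=-0.487
apply F[2]=+15.000 → step 3: x=0.010, v=0.359, θ₁=0.224, ω₁=0.080, θ₂=-0.224, ω₂=-0.677
apply F[3]=+15.000 → step 4: x=0.019, v=0.482, θ₁=0.226, ω₁=0.062, θ₂=-0.239, ω₂=-0.870
apply F[4]=+15.000 → step 5: x=0.030, v=0.607, θ₁=0.227, ω₁=0.043, θ₂=-0.258, ω₂=-1.066
apply F[5]=+15.000 → step 6: x=0.043, v=0.731, θ₁=0.227, ω₁=0.022, θ₂=-0.282, ω₂=-1.265
apply F[6]=+15.000 → step 7: x=0.059, v=0.857, θ₁=0.228, ω₁=-0.003, θ₂=-0.309, ω₂=-1.467
apply F[7]=+15.000 → step 8: x=0.077, v=0.983, θ₁=0.227, ω₁=-0.034, θ₂=-0.340, ω₂=-1.672
apply F[8]=+15.000 → step 9: x=0.098, v=1.111, θ₁=0.226, ω₁=-0.072, θ₂=-0.376, ω₂=-1.879
apply F[9]=+15.000 → step 10: x=0.122, v=1.239, θ₁=0.224, ω₁=-0.120, θ₂=-0.416, ω₂=-2.087
apply F[10]=+15.000 → step 11: x=0.148, v=1.369, θ₁=0.221, ω₁=-0.180, θ₂=-0.459, ω₂=-2.295
apply F[11]=+15.000 → step 12: x=0.177, v=1.500, θ₁=0.217, ω₁=-0.254, θ₂=-0.507, ω₂=-2.504
apply F[12]=+15.000 → step 13: x=0.208, v=1.633, θ₁=0.211, ω₁=-0.346, θ₂=-0.560, ω₂=-2.710
apply F[13]=+15.000 → step 14: x=0.242, v=1.767, θ₁=0.203, ω₁=-0.458, θ₂=-0.616, ω₂=-2.914
apply F[14]=+15.000 → step 15: x=0.279, v=1.903, θ₁=0.193, ω₁=-0.593, θ₂=-0.676, ω₂=-3.114
apply F[15]=+15.000 → step 16: x=0.318, v=2.041, θ₁=0.179, ω₁=-0.754, θ₂=-0.740, ω₂=-3.309
apply F[16]=+15.000 → step 17: x=0.360, v=2.180, θ₁=0.162, ω₁=-0.942, θ₂=-0.808, ω₂=-3.497
apply F[17]=+15.000 → step 18: x=0.405, v=2.321, θ₁=0.141, ω₁=-1.162, θ₂=-0.880, ω₂=-3.675
apply F[18]=+15.000 → step 19: x=0.453, v=2.465, θ₁=0.116, ω₁=-1.414, θ₂=-0.955, ω₂=-3.841
apply F[19]=+15.000 → step 20: x=0.504, v=2.610, θ₁=0.085, ω₁=-1.700, θ₂=-1.034, ω₂=-3.991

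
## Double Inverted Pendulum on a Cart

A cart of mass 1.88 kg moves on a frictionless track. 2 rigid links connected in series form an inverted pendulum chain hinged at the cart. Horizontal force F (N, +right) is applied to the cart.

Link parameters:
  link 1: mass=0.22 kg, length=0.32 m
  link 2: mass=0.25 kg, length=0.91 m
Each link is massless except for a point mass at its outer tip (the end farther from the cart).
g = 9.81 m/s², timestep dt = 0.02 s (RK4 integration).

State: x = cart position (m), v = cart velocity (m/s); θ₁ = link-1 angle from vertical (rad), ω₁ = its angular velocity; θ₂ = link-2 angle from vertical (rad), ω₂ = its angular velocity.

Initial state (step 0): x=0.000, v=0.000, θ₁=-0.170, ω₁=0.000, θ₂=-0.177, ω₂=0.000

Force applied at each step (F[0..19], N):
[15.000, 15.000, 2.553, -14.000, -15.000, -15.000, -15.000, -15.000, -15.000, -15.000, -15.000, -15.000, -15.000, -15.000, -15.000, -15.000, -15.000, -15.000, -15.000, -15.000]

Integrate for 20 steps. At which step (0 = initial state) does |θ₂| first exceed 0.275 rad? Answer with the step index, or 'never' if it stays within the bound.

Answer: never

Derivation:
apply F[0]=+15.000 → step 1: x=0.002, v=0.167, θ₁=-0.176, ω₁=-0.615, θ₂=-0.177, ω₂=-0.002
apply F[1]=+15.000 → step 2: x=0.007, v=0.333, θ₁=-0.195, ω₁=-1.244, θ₂=-0.177, ω₂=0.001
apply F[2]=+2.553 → step 3: x=0.014, v=0.369, θ₁=-0.222, ω₁=-1.499, θ₂=-0.177, ω₂=0.013
apply F[3]=-14.000 → step 4: x=0.020, v=0.233, θ₁=-0.250, ω₁=-1.272, θ₂=-0.176, ω₂=0.043
apply F[4]=-15.000 → step 5: x=0.023, v=0.087, θ₁=-0.273, ω₁=-1.057, θ₂=-0.175, ω₂=0.086
apply F[5]=-15.000 → step 6: x=0.023, v=-0.057, θ₁=-0.292, ω₁=-0.879, θ₂=-0.173, ω₂=0.142
apply F[6]=-15.000 → step 7: x=0.021, v=-0.200, θ₁=-0.308, ω₁=-0.733, θ₂=-0.169, ω₂=0.209
apply F[7]=-15.000 → step 8: x=0.015, v=-0.343, θ₁=-0.322, ω₁=-0.615, θ₂=-0.164, ω₂=0.286
apply F[8]=-15.000 → step 9: x=0.007, v=-0.484, θ₁=-0.333, ω₁=-0.521, θ₂=-0.158, ω₂=0.372
apply F[9]=-15.000 → step 10: x=-0.004, v=-0.626, θ₁=-0.343, ω₁=-0.447, θ₂=-0.150, ω₂=0.467
apply F[10]=-15.000 → step 11: x=-0.018, v=-0.767, θ₁=-0.351, ω₁=-0.393, θ₂=-0.139, ω₂=0.570
apply F[11]=-15.000 → step 12: x=-0.035, v=-0.908, θ₁=-0.359, ω₁=-0.356, θ₂=-0.127, ω₂=0.682
apply F[12]=-15.000 → step 13: x=-0.054, v=-1.048, θ₁=-0.365, ω₁=-0.334, θ₂=-0.112, ω₂=0.802
apply F[13]=-15.000 → step 14: x=-0.077, v=-1.189, θ₁=-0.372, ω₁=-0.328, θ₂=-0.095, ω₂=0.931
apply F[14]=-15.000 → step 15: x=-0.102, v=-1.330, θ₁=-0.379, ω₁=-0.334, θ₂=-0.075, ω₂=1.069
apply F[15]=-15.000 → step 16: x=-0.130, v=-1.471, θ₁=-0.385, ω₁=-0.352, θ₂=-0.052, ω₂=1.216
apply F[16]=-15.000 → step 17: x=-0.161, v=-1.612, θ₁=-0.393, ω₁=-0.380, θ₂=-0.026, ω₂=1.371
apply F[17]=-15.000 → step 18: x=-0.194, v=-1.754, θ₁=-0.401, ω₁=-0.414, θ₂=0.003, ω₂=1.535
apply F[18]=-15.000 → step 19: x=-0.231, v=-1.896, θ₁=-0.409, ω₁=-0.452, θ₂=0.036, ω₂=1.707
apply F[19]=-15.000 → step 20: x=-0.270, v=-2.038, θ₁=-0.419, ω₁=-0.487, θ₂=0.072, ω₂=1.885
max |θ₂| = 0.177 ≤ 0.275 over all 21 states.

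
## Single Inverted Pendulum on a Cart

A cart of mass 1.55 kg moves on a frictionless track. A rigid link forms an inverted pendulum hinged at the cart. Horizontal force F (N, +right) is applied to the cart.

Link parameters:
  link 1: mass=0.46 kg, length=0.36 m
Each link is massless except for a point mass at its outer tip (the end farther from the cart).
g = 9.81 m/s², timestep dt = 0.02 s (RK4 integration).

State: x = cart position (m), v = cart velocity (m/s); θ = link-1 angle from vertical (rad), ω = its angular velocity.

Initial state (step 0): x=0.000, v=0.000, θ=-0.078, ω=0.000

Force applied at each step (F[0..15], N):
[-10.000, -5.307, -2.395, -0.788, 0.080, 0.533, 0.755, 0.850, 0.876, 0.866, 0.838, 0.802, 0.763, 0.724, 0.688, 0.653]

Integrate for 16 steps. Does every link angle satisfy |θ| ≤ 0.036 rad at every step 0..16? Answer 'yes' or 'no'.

apply F[0]=-10.000 → step 1: x=-0.001, v=-0.124, θ=-0.075, ω=0.302
apply F[1]=-5.307 → step 2: x=-0.004, v=-0.189, θ=-0.068, ω=0.442
apply F[2]=-2.395 → step 3: x=-0.008, v=-0.216, θ=-0.058, ω=0.483
apply F[3]=-0.788 → step 4: x=-0.013, v=-0.223, θ=-0.049, ω=0.473
apply F[4]=+0.080 → step 5: x=-0.017, v=-0.219, θ=-0.040, ω=0.439
apply F[5]=+0.533 → step 6: x=-0.022, v=-0.210, θ=-0.031, ω=0.395
apply F[6]=+0.755 → step 7: x=-0.026, v=-0.199, θ=-0.024, ω=0.349
apply F[7]=+0.850 → step 8: x=-0.029, v=-0.187, θ=-0.017, ω=0.304
apply F[8]=+0.876 → step 9: x=-0.033, v=-0.175, θ=-0.012, ω=0.262
apply F[9]=+0.866 → step 10: x=-0.036, v=-0.163, θ=-0.007, ω=0.225
apply F[10]=+0.838 → step 11: x=-0.040, v=-0.152, θ=-0.003, ω=0.191
apply F[11]=+0.802 → step 12: x=-0.043, v=-0.142, θ=0.001, ω=0.162
apply F[12]=+0.763 → step 13: x=-0.045, v=-0.132, θ=0.004, ω=0.136
apply F[13]=+0.724 → step 14: x=-0.048, v=-0.123, θ=0.006, ω=0.114
apply F[14]=+0.688 → step 15: x=-0.050, v=-0.114, θ=0.008, ω=0.094
apply F[15]=+0.653 → step 16: x=-0.052, v=-0.107, θ=0.010, ω=0.078
Max |angle| over trajectory = 0.078 rad; bound = 0.036 → exceeded.

Answer: no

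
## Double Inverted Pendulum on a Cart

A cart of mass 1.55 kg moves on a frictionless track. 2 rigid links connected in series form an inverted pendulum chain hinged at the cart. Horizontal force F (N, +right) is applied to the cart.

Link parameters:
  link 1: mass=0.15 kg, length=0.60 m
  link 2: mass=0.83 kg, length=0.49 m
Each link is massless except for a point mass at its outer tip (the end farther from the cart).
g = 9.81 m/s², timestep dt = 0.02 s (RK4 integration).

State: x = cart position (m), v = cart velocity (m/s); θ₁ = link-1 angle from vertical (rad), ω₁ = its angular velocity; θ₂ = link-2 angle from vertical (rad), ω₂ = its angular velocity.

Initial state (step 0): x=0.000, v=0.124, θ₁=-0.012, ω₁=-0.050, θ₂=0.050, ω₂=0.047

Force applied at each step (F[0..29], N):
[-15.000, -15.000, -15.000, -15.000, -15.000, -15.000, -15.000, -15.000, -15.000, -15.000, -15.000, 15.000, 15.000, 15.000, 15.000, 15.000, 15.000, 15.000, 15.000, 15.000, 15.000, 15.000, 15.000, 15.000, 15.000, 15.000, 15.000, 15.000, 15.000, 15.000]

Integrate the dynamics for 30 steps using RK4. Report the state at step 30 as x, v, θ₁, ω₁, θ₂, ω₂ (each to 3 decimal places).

Answer: x=-0.360, v=1.439, θ₁=1.815, ω₁=6.179, θ₂=0.001, ω₂=-0.147

Derivation:
apply F[0]=-15.000 → step 1: x=0.001, v=-0.068, θ₁=-0.011, ω₁=0.154, θ₂=0.053, ω₂=0.209
apply F[1]=-15.000 → step 2: x=-0.003, v=-0.261, θ₁=-0.006, ω₁=0.359, θ₂=0.058, ω₂=0.373
apply F[2]=-15.000 → step 3: x=-0.010, v=-0.454, θ₁=0.003, ω₁=0.570, θ₂=0.067, ω₂=0.534
apply F[3]=-15.000 → step 4: x=-0.021, v=-0.649, θ₁=0.017, ω₁=0.792, θ₂=0.080, ω₂=0.687
apply F[4]=-15.000 → step 5: x=-0.036, v=-0.845, θ₁=0.035, ω₁=1.031, θ₂=0.095, ω₂=0.828
apply F[5]=-15.000 → step 6: x=-0.055, v=-1.043, θ₁=0.058, ω₁=1.292, θ₂=0.113, ω₂=0.951
apply F[6]=-15.000 → step 7: x=-0.078, v=-1.243, θ₁=0.087, ω₁=1.582, θ₂=0.133, ω₂=1.049
apply F[7]=-15.000 → step 8: x=-0.104, v=-1.445, θ₁=0.122, ω₁=1.905, θ₂=0.154, ω₂=1.116
apply F[8]=-15.000 → step 9: x=-0.135, v=-1.648, θ₁=0.164, ω₁=2.263, θ₂=0.177, ω₂=1.148
apply F[9]=-15.000 → step 10: x=-0.170, v=-1.850, θ₁=0.213, ω₁=2.653, θ₂=0.200, ω₂=1.151
apply F[10]=-15.000 → step 11: x=-0.209, v=-2.048, θ₁=0.270, ω₁=3.060, θ₂=0.223, ω₂=1.139
apply F[11]=+15.000 → step 12: x=-0.249, v=-1.877, θ₁=0.330, ω₁=2.953, θ₂=0.245, ω₂=1.036
apply F[12]=+15.000 → step 13: x=-0.284, v=-1.711, θ₁=0.388, ω₁=2.926, θ₂=0.264, ω₂=0.864
apply F[13]=+15.000 → step 14: x=-0.317, v=-1.548, θ₁=0.447, ω₁=2.972, θ₂=0.279, ω₂=0.627
apply F[14]=+15.000 → step 15: x=-0.346, v=-1.388, θ₁=0.508, ω₁=3.081, θ₂=0.289, ω₂=0.338
apply F[15]=+15.000 → step 16: x=-0.373, v=-1.226, θ₁=0.571, ω₁=3.233, θ₂=0.292, ω₂=0.016
apply F[16]=+15.000 → step 17: x=-0.395, v=-1.062, θ₁=0.637, ω₁=3.409, θ₂=0.289, ω₂=-0.313
apply F[17]=+15.000 → step 18: x=-0.415, v=-0.892, θ₁=0.707, ω₁=3.589, θ₂=0.280, ω₂=-0.622
apply F[18]=+15.000 → step 19: x=-0.431, v=-0.718, θ₁=0.781, ω₁=3.760, θ₂=0.265, ω₂=-0.893
apply F[19]=+15.000 → step 20: x=-0.444, v=-0.539, θ₁=0.858, ω₁=3.917, θ₂=0.245, ω₂=-1.116
apply F[20]=+15.000 → step 21: x=-0.453, v=-0.356, θ₁=0.937, ω₁=4.064, θ₂=0.220, ω₂=-1.288
apply F[21]=+15.000 → step 22: x=-0.458, v=-0.169, θ₁=1.020, ω₁=4.204, θ₂=0.193, ω₂=-1.410
apply F[22]=+15.000 → step 23: x=-0.459, v=0.021, θ₁=1.106, ω₁=4.346, θ₂=0.164, ω₂=-1.483
apply F[23]=+15.000 → step 24: x=-0.457, v=0.213, θ₁=1.194, ω₁=4.497, θ₂=0.134, ω₂=-1.508
apply F[24]=+15.000 → step 25: x=-0.451, v=0.408, θ₁=1.286, ω₁=4.665, θ₂=0.104, ω₂=-1.483
apply F[25]=+15.000 → step 26: x=-0.441, v=0.605, θ₁=1.381, ω₁=4.860, θ₂=0.075, ω₂=-1.399
apply F[26]=+15.000 → step 27: x=-0.427, v=0.806, θ₁=1.480, ω₁=5.092, θ₂=0.049, ω₂=-1.247
apply F[27]=+15.000 → step 28: x=-0.408, v=1.011, θ₁=1.585, ω₁=5.376, θ₂=0.026, ω₂=-1.008
apply F[28]=+15.000 → step 29: x=-0.386, v=1.221, θ₁=1.696, ω₁=5.730, θ₂=0.009, ω₂=-0.655
apply F[29]=+15.000 → step 30: x=-0.360, v=1.439, θ₁=1.815, ω₁=6.179, θ₂=0.001, ω₂=-0.147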